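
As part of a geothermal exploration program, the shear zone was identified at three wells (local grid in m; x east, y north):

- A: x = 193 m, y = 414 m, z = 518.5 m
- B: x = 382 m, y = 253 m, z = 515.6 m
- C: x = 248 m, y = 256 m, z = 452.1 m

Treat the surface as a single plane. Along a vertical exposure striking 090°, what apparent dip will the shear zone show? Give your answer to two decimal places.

25.97°

Let the plane be z = a·x + b·y + c.
B−A: 189a − 161b = −2.9;  C−A: 55a − 158b = −66.4.
Solving gives a = 0.48709, b = 0.58981.
Unit vector along 090° is (sin 90°, cos 90°) = (1.0000, 0.0000).
Slope in that direction = a·(1.0000) + b·(0.0000) = 0.48709.
Apparent dip = arctan|0.48709| = 25.97° (true dip is 37.4°, so apparent ≤ true as expected).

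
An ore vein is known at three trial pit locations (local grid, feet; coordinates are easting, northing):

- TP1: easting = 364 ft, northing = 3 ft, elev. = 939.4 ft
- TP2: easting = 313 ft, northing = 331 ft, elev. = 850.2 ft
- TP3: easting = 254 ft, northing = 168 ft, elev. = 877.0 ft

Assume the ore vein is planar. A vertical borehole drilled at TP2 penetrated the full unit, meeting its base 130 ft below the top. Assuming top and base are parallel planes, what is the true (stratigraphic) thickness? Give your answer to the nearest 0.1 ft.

123.9 ft

Let the plane be z = a·easting + b·northing + c.
TP2−TP1: −51a + 328b = −89.2;  TP3−TP1: −110a + 165b = −62.4.
Solving gives a = 0.20781, b = −0.23964.
|∇z| = √(a²+b²) = 0.31720, so dip δ = arctan(0.31720) = 17.60°.
True thickness = vertical thickness × cos δ = 130 × cos 17.60° = 123.9 ft.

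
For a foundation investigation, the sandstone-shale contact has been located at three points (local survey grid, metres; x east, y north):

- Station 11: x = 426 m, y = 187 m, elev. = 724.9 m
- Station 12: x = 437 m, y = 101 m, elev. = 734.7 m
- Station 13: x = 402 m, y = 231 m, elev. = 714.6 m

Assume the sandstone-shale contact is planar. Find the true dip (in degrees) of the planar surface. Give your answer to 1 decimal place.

16.6°

Let the plane be z = a·x + b·y + c.
Station 12−Station 11: 11a − 86b = 9.8;  Station 13−Station 11: −24a + 44b = −10.3.
Solving gives a = 0.28772, b = −0.07715.
Gradient magnitude |∇z| = √(a² + b²) = √(0.08278 + 0.00595) = 0.29789.
True dip = arctan(0.29789) = 16.6°, dipping toward WNW (azimuth ≈ 285°).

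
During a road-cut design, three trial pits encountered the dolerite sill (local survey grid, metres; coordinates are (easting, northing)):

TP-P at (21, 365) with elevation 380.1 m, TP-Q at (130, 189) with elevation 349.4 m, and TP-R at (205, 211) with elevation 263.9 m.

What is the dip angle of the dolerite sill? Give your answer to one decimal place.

47.8°

Two edge vectors: TP-P→TP-Q = (109, -176, -30.7), TP-P→TP-R = (184, -154, -116.2).
Normal n = (TP-P→TP-Q) × (TP-P→TP-R) = (15723.4, 7017, 15598).
So ∂z/∂E = −n_x/n_z = −1.00804 and ∂z/∂N = −n_y/n_z = −0.44987.
Gradient magnitude |∇z| = √(a² + b²) = √(1.01614 + 0.20238) = 1.10387.
True dip = arctan(1.10387) = 47.8°, dipping toward ENE (azimuth ≈ 066°).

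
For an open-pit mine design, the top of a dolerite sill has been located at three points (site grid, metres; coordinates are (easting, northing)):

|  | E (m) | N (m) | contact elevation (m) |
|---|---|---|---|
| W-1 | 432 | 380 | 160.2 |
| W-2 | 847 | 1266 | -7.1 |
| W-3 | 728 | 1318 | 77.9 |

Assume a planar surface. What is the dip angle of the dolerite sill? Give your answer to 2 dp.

Let the plane be z = a·E + b·N + c.
W-2−W-1: 415a + 886b = −167.3;  W-3−W-1: 296a + 938b = −82.3.
Solving gives a = −0.66142, b = 0.12098.
Gradient magnitude |∇z| = √(a² + b²) = √(0.43748 + 0.01464) = 0.67239.
True dip = arctan(0.67239) = 33.92°, dipping toward E (azimuth ≈ 100°).

33.92°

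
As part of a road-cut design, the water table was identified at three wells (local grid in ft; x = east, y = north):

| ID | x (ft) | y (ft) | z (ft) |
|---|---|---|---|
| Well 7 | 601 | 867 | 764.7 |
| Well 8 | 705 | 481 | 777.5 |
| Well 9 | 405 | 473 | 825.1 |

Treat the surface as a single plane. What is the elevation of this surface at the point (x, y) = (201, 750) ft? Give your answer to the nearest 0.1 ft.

836.2 ft

Two edge vectors: Well 7→Well 8 = (104, -386, 12.8), Well 7→Well 9 = (-196, -394, 60.4).
Normal n = (Well 7→Well 8) × (Well 7→Well 9) = (-18271.2, -8790.4, -116632).
So ∂z/∂x = −n_x/n_z = −0.15666 and ∂z/∂y = −n_y/n_z = −0.07537.
Intercept c from Well 7: 764.7 + 94.15 + 65.34 = 924.20.
At (201, 750): z = −31.5 − 56.5 + 924.20 = 836.2 ft.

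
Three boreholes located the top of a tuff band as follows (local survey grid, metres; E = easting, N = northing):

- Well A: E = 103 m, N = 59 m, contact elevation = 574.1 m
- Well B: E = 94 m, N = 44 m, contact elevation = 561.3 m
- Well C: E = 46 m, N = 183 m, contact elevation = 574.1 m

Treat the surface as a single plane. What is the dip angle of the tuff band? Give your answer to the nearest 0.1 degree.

Let the plane be z = a·E + b·N + c.
Well B−Well A: −9a − 15b = −12.8;  Well C−Well A: −57a + 124b = 0.
Solving gives a = 0.80528, b = 0.37017.
Gradient magnitude |∇z| = √(a² + b²) = √(0.64847 + 0.13702) = 0.88628.
True dip = arctan(0.88628) = 41.5°, dipping toward WSW (azimuth ≈ 245°).

41.5°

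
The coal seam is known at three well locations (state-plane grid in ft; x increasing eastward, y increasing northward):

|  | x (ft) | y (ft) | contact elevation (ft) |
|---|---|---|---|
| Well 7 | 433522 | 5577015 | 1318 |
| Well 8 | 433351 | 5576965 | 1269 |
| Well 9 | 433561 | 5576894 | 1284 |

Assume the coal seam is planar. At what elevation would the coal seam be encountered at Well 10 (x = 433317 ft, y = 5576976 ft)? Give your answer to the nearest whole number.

1266 ft

Let the plane be z = a·x + b·y + c.
Well 8−Well 7: −171a − 50b = −49;  Well 9−Well 7: 39a − 121b = −34.
Solving gives a = 0.18678504, b = 0.34119518.
Then c = 1318 − a·433522 − b·5577015 = −1982508.04.
At (433317, 5576976): z = 80937.1 + 1902837.3 − 1982508.04 = 1266.4 ft.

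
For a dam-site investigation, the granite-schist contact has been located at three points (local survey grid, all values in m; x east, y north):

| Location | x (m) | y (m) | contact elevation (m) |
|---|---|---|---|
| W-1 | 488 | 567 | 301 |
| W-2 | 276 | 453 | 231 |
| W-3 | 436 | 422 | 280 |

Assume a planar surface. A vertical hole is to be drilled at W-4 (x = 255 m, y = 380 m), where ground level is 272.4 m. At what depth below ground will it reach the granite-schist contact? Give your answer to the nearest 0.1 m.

50.4 m

Let the plane be z = a·x + b·y + c.
W-2−W-1: −212a − 114b = −70;  W-3−W-1: −52a − 145b = −21.
Solving gives a = 0.31259, b = 0.03273.
Then c = 301 − a·488 − b·567 = 129.90.
At (255, 380): z_contact = 79.71 + 12.44 + 129.90 = 222.05 m.
Depth below ground = 272.4 − 222.05 = 50.4 m.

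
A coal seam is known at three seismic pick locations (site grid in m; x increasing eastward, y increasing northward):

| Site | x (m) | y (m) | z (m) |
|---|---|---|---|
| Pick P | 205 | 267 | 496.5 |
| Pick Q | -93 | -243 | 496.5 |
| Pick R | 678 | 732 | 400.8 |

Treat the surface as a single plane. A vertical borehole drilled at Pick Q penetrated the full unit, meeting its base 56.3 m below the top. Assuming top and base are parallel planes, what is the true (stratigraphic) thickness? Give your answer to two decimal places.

49.32 m

Two edge vectors: Pick P→Pick Q = (-298, -510, 0), Pick P→Pick R = (473, 465, -95.7).
Normal n = (Pick P→Pick Q) × (Pick P→Pick R) = (48807, -28518.6, 102660).
So ∂z/∂x = −n_x/n_z = −0.47542 and ∂z/∂y = −n_y/n_z = 0.27780.
|∇z| = √(a²+b²) = 0.55063, so dip δ = arctan(0.55063) = 28.84°.
True thickness = vertical thickness × cos δ = 56.3 × cos 28.84° = 49.32 m.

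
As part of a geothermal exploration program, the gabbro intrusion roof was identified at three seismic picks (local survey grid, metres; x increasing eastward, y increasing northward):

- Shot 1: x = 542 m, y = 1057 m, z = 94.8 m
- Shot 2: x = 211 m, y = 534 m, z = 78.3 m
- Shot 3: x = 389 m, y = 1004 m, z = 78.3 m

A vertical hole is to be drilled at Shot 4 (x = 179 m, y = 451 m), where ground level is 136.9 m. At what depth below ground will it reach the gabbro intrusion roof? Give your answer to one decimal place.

Two edge vectors: Shot 1→Shot 2 = (-331, -523, -16.5), Shot 1→Shot 3 = (-153, -53, -16.5).
Normal n = (Shot 1→Shot 2) × (Shot 1→Shot 3) = (7755, -2937, -62476).
So ∂z/∂x = −n_x/n_z = 0.124128 and ∂z/∂y = −n_y/n_z = −0.047010.
Intercept c from Shot 1: 94.8 − 67.28 + 49.69 = 77.21.
At (179, 451): z_contact = 22.22 − 21.20 + 77.21 = 78.23 m.
Depth below ground = 136.9 − 78.23 = 58.7 m.

58.7 m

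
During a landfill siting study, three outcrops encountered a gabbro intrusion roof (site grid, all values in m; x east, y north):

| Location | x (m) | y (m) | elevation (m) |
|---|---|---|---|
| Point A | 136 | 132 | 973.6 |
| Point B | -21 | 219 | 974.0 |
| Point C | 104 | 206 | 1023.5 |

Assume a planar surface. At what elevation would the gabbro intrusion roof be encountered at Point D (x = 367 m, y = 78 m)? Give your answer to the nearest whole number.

Let the plane be z = a·x + b·y + c.
Point B−Point A: −157a + 87b = 0.4;  Point C−Point A: −32a + 74b = 49.9.
Solving gives a = 0.48808, b = 0.88539.
Then c = 973.6 − a·136 − b·132 = 790.35.
At (367, 78): z = 179.1 + 69.1 + 790.35 = 1038.5 m.

1039 m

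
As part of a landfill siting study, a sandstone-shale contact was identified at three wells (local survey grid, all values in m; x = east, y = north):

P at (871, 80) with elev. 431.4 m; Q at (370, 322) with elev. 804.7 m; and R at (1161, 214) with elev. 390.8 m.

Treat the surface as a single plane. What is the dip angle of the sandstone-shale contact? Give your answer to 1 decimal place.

37.8°

Let the plane be z = a·x + b·y + c.
Q−P: −501a + 242b = 373.3;  R−P: 290a + 134b = −40.6.
Solving gives a = −0.43584, b = 0.64026.
Gradient magnitude |∇z| = √(a² + b²) = √(0.18996 + 0.40993) = 0.77453.
True dip = arctan(0.77453) = 37.8°, dipping toward SE (azimuth ≈ 146°).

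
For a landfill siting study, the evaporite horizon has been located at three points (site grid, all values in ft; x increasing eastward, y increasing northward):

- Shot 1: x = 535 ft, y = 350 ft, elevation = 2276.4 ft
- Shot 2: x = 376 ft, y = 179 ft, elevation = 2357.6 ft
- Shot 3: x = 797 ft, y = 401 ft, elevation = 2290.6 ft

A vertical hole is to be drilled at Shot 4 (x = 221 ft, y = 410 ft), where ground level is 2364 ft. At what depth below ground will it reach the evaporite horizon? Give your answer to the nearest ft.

182 ft

Two edge vectors: Shot 1→Shot 2 = (-159, -171, 81.2), Shot 1→Shot 3 = (262, 51, 14.2).
Normal n = (Shot 1→Shot 2) × (Shot 1→Shot 3) = (-6569.4, 23532.2, 36693).
So ∂z/∂x = −n_x/n_z = 0.17904 and ∂z/∂y = −n_y/n_z = −0.64133.
Intercept c from Shot 1: 2276.4 − 95.78 + 224.46 = 2405.08.
At (221, 410): z_contact = 39.6 − 262.9 + 2405.08 = 2181.7 ft.
Depth below ground = 2364 − 2181.7 = 182 ft.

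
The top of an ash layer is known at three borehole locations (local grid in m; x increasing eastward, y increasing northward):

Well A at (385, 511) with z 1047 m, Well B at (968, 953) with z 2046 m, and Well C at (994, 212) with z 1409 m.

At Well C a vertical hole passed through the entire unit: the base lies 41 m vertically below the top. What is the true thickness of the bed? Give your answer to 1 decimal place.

24.2 m

Let the plane be z = a·x + b·y + c.
Well B−Well A: 583a + 442b = 999;  Well C−Well A: 609a − 299b = 362.
Solving gives a = 1.03430, b = 0.89594.
|∇z| = √(a²+b²) = 1.36838, so dip δ = arctan(1.36838) = 53.84°.
True thickness = vertical thickness × cos δ = 41 × cos 53.84° = 24.2 m.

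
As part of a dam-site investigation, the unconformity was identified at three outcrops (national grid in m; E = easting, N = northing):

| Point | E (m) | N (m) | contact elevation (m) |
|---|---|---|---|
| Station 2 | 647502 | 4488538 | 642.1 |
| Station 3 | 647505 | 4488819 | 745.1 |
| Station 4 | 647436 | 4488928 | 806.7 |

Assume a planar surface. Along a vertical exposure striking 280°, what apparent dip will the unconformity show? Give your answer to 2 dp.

Let the plane be z = a·E + b·N + c.
Station 3−Station 2: 3a + 281b = 103;  Station 4−Station 2: −66a + 390b = 164.6.
Solving gives a = −0.30851, b = 0.36984.
Unit vector along 280° is (sin 280°, cos 280°) = (-0.9848, 0.1736).
Slope in that direction = a·(-0.9848) + b·(0.1736) = 0.36805.
Apparent dip = arctan|0.36805| = 20.21° (true dip is 25.7°, so apparent ≤ true as expected).

20.21°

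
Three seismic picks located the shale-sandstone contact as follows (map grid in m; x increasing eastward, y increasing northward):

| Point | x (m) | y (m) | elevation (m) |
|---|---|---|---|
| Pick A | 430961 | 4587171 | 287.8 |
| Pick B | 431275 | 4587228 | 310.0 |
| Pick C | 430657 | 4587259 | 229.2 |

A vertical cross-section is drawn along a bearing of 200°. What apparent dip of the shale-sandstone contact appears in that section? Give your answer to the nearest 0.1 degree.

Two edge vectors: Pick A→Pick B = (314, 57, 22.2), Pick A→Pick C = (-304, 88, -58.6).
Normal n = (Pick A→Pick B) × (Pick A→Pick C) = (-5293.8, 11651.6, 44960).
So ∂z/∂x = −n_x/n_z = 0.11774 and ∂z/∂y = −n_y/n_z = −0.25915.
Unit vector along 200° is (sin 200°, cos 200°) = (-0.3420, -0.9397).
Slope in that direction = a·(-0.3420) + b·(-0.9397) = 0.20325.
Apparent dip = arctan|0.20325| = 11.5° (true dip is 15.9°, so apparent ≤ true as expected).

11.5°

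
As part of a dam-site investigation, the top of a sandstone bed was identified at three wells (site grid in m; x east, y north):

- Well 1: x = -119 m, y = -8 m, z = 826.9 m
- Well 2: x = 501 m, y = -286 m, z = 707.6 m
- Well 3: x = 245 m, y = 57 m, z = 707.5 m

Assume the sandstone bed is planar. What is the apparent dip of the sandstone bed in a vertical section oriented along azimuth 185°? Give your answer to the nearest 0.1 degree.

Two edge vectors: Well 1→Well 2 = (620, -278, -119.3), Well 1→Well 3 = (364, 65, -119.4).
Normal n = (Well 1→Well 2) × (Well 1→Well 3) = (40947.7, 30602.8, 141492).
So ∂z/∂x = −n_x/n_z = −0.28940 and ∂z/∂y = −n_y/n_z = −0.21629.
Unit vector along 185° is (sin 185°, cos 185°) = (-0.0872, -0.9962).
Slope in that direction = a·(-0.0872) + b·(-0.9962) = 0.24069.
Apparent dip = arctan|0.24069| = 13.5° (true dip is 19.9°, so apparent ≤ true as expected).

13.5°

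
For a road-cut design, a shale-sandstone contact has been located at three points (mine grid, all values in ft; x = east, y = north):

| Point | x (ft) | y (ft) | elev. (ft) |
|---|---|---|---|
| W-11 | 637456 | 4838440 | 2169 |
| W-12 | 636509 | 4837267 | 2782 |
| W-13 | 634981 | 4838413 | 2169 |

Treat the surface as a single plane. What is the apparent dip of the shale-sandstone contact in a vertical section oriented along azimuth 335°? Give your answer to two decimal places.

Let the plane be z = a·x + b·y + c.
W-12−W-11: −947a − 1173b = 613;  W-13−W-11: −2475a − 27b = 0.
Solving gives a = 0.00575, b = −0.52724.
Unit vector along 335° is (sin 335°, cos 335°) = (-0.4226, 0.9063).
Slope in that direction = a·(-0.4226) + b·(0.9063) = −0.48027.
Apparent dip = arctan|0.48027| = 25.65° (true dip is 27.8°, so apparent ≤ true as expected).

25.65°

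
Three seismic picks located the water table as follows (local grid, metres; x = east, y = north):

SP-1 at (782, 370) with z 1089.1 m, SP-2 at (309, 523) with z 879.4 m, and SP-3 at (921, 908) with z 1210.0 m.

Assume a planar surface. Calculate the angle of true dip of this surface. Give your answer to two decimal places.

Let the plane be z = a·x + b·y + c.
SP-2−SP-1: −473a + 153b = −209.7;  SP-3−SP-1: 139a + 538b = 120.9.
Solving gives a = 0.47623, b = 0.10168.
Gradient magnitude |∇z| = √(a² + b²) = √(0.22680 + 0.01034) = 0.48696.
True dip = arctan(0.48696) = 25.96°, dipping toward WSW (azimuth ≈ 258°).

25.96°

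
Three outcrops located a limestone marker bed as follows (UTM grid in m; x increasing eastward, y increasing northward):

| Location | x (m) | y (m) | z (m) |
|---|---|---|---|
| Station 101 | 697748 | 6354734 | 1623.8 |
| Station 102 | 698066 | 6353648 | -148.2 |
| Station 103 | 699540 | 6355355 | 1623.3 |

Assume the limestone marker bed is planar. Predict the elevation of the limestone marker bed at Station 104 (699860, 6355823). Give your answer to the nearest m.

2152 m

Let the plane be z = a·x + b·y + c.
Station 102−Station 101: 318a − 1086b = −1772;  Station 103−Station 101: 1792a + 621b = −0.5.
Solving gives a = −0.51360335, b = 1.48128373.
Then c = 1623.8 − a·697748 − b·6354734 = −9053174.60.
At (699860, 6355823): z = −359450.4 + 9414777.2 − 9053174.60 = 2152.2 m.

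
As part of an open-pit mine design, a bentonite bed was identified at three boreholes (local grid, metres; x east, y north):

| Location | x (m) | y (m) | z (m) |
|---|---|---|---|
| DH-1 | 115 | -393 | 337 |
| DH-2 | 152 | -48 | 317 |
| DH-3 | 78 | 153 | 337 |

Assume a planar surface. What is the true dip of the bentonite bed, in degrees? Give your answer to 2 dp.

Let the plane be z = a·x + b·y + c.
DH-2−DH-1: 37a + 345b = −20;  DH-3−DH-1: −37a + 546b = 0.
Solving gives a = −0.33124, b = −0.02245.
Gradient magnitude |∇z| = √(a² + b²) = √(0.10972 + 0.00050) = 0.33200.
True dip = arctan(0.33200) = 18.37°, dipping toward E (azimuth ≈ 086°).

18.37°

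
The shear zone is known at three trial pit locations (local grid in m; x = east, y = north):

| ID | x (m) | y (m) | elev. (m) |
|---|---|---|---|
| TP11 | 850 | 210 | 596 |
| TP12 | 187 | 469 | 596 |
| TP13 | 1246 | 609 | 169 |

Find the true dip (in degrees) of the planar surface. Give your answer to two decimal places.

39.62°

Two edge vectors: TP11→TP12 = (-663, 259, 0), TP11→TP13 = (396, 399, -427).
Normal n = (TP11→TP12) × (TP11→TP13) = (-110593, -283101, -367101).
So ∂z/∂x = −n_x/n_z = −0.30126 and ∂z/∂y = −n_y/n_z = −0.77118.
Gradient magnitude |∇z| = √(a² + b²) = √(0.09076 + 0.59472) = 0.82794.
True dip = arctan(0.82794) = 39.62°, dipping toward NNE (azimuth ≈ 021°).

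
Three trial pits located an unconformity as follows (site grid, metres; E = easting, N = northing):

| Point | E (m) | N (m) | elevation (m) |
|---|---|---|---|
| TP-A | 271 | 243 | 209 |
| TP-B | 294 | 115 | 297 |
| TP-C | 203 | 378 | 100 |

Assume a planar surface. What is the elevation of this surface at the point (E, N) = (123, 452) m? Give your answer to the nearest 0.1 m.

Two edge vectors: TP-A→TP-B = (23, -128, 88), TP-A→TP-C = (-68, 135, -109).
Normal n = (TP-A→TP-B) × (TP-A→TP-C) = (2072, -3477, -5599).
So ∂z/∂E = −n_x/n_z = 0.37007 and ∂z/∂N = −n_y/n_z = −0.62100.
Intercept c from TP-A: 209 − 100.29 + 150.90 = 259.62.
At (123, 452): z = 45.5 − 280.7 + 259.62 = 24.4 m.

24.4 m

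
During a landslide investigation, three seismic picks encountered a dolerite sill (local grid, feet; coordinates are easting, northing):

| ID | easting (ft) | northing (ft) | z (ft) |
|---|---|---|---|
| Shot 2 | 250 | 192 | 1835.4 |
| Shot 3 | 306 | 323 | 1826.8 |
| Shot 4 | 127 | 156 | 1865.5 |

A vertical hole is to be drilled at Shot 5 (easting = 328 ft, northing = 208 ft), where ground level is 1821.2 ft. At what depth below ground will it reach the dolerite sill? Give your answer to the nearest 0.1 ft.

Let the plane be z = a·easting + b·northing + c.
Shot 3−Shot 2: 56a + 131b = −8.6;  Shot 4−Shot 2: −123a − 36b = 30.1.
Solving gives a = −0.25775, b = 0.04453.
Then c = 1835.4 − a·250 − b·192 = 1891.29.
At (328, 208): z_contact = −84.54 + 9.26 + 1891.29 = 1816.01 ft.
Depth below ground = 1821.2 − 1816.01 = 5.2 ft.

5.2 ft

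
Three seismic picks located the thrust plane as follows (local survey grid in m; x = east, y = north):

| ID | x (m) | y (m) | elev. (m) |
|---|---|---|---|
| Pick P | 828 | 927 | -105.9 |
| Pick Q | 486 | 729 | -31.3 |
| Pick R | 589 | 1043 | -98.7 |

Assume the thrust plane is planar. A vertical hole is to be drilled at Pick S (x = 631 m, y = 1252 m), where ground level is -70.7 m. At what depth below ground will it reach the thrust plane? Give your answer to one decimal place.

69.8 m

Let the plane be z = a·x + b·y + c.
Pick Q−Pick P: −342a − 198b = 74.6;  Pick R−Pick P: −239a + 116b = 7.2.
Solving gives a = −0.115861, b = −0.176644.
Then c = -105.9 − a·828 − b·927 = 153.78.
At (631, 1252): z_contact = −73.11 − 221.16 + 153.78 = -140.48 m.
Depth below ground = -70.7 − (-140.48) = 69.8 m.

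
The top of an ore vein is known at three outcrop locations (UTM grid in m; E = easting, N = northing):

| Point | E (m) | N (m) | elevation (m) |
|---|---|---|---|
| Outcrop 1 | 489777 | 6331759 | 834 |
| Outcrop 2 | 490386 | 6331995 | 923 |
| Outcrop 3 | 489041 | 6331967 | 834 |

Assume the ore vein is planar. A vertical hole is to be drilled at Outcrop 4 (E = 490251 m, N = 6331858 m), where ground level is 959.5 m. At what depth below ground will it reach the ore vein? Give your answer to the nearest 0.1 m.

Let the plane be z = a·E + b·N + c.
Outcrop 2−Outcrop 1: 609a + 236b = 89;  Outcrop 3−Outcrop 1: −736a + 208b = 0.
Solving gives a = 0.061631066, b = 0.218079156.
Then c = 834 − a·489777 − b·6331759 = −1410176.14.
At (490251, 6331858): z_contact = 30214.69 + 1380846.25 − 1410176.14 = 884.80 m.
Depth below ground = 959.5 − 884.80 = 74.7 m.

74.7 m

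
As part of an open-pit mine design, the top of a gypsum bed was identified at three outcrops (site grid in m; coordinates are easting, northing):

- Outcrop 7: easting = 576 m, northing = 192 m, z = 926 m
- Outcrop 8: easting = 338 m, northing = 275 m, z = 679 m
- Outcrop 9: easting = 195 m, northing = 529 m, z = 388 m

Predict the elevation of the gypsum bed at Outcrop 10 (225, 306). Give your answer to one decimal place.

Let the plane be z = a·easting + b·northing + c.
Outcrop 8−Outcrop 7: −238a + 83b = −247;  Outcrop 9−Outcrop 7: −381a + 337b = −538.
Solving gives a = 0.79421, b = −0.69854.
Then c = 926 − a·576 − b·192 = 602.66.
At (225, 306): z = 178.7 − 213.8 + 602.66 = 567.6 m.

567.6 m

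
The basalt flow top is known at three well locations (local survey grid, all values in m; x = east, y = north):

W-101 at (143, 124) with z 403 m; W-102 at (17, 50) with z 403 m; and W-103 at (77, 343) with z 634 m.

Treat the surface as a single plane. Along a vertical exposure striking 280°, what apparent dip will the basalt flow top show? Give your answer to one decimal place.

34.0°

Two edge vectors: W-101→W-102 = (-126, -74, 0), W-101→W-103 = (-66, 219, 231).
Normal n = (W-101→W-102) × (W-101→W-103) = (-17094, 29106, -32478).
So ∂z/∂x = −n_x/n_z = −0.52633 and ∂z/∂y = −n_y/n_z = 0.89618.
Unit vector along 280° is (sin 280°, cos 280°) = (-0.9848, 0.1736).
Slope in that direction = a·(-0.9848) + b·(0.1736) = 0.67395.
Apparent dip = arctan|0.67395| = 34.0° (true dip is 46.1°, so apparent ≤ true as expected).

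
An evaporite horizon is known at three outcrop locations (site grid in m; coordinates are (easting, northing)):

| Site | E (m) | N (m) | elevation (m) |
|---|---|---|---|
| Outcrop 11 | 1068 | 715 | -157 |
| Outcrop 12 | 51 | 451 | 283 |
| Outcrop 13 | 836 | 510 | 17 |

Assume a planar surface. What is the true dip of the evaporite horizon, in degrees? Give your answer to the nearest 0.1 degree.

30.6°

Let the plane be z = a·E + b·N + c.
Outcrop 12−Outcrop 11: −1017a − 264b = 440;  Outcrop 13−Outcrop 11: −232a − 205b = 174.
Solving gives a = −0.30063, b = −0.50855.
Gradient magnitude |∇z| = √(a² + b²) = √(0.09038 + 0.25863) = 0.59077.
True dip = arctan(0.59077) = 30.6°, dipping toward NNE (azimuth ≈ 031°).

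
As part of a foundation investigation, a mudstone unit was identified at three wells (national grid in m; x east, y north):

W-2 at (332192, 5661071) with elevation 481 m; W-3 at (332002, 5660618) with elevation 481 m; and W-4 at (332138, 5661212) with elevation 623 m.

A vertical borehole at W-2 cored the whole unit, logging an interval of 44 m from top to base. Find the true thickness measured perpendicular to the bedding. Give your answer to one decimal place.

26.1 m

Two edge vectors: W-2→W-3 = (-190, -453, 0), W-2→W-4 = (-54, 141, 142).
Normal n = (W-2→W-3) × (W-2→W-4) = (-64326, 26980, -51252).
So ∂z/∂x = −n_x/n_z = −1.25509 and ∂z/∂y = −n_y/n_z = 0.52642.
|∇z| = √(a²+b²) = 1.36102, so dip δ = arctan(1.36102) = 53.69°.
True thickness = vertical thickness × cos δ = 44 × cos 53.69° = 26.1 m.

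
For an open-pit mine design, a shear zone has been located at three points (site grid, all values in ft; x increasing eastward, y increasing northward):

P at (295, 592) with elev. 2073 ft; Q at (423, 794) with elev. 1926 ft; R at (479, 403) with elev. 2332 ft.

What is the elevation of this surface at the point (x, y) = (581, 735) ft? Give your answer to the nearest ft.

2047 ft

Two edge vectors: P→Q = (128, 202, -147), P→R = (184, -189, 259).
Normal n = (P→Q) × (P→R) = (24535, -60200, -61360).
So ∂z/∂x = −n_x/n_z = 0.39985 and ∂z/∂y = −n_y/n_z = −0.98110.
Intercept c from P: 2073 − 117.96 + 580.81 = 2535.85.
At (581, 735): z = 232.3 − 721.1 + 2535.85 = 2047.1 ft.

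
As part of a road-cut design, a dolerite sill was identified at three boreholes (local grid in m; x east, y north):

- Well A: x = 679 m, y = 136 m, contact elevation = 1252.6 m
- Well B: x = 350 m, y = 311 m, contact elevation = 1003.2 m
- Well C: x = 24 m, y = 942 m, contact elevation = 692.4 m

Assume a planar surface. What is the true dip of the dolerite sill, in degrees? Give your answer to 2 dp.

34.92°

Let the plane be z = a·x + b·y + c.
Well B−Well A: −329a + 175b = −249.4;  Well C−Well A: −655a + 806b = −560.2.
Solving gives a = 0.68404, b = −0.13915.
Gradient magnitude |∇z| = √(a² + b²) = √(0.46791 + 0.01936) = 0.69805.
True dip = arctan(0.69805) = 34.92°, dipping toward WNW (azimuth ≈ 281°).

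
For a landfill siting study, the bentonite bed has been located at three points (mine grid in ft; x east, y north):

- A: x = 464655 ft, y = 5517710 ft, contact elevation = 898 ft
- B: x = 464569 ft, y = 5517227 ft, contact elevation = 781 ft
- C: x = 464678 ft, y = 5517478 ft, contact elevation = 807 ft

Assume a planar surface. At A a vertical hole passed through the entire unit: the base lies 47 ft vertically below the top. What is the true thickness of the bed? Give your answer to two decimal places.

Two edge vectors: A→B = (-86, -483, -117), A→C = (23, -232, -91).
Normal n = (A→B) × (A→C) = (16809, -10517, 31061).
So ∂z/∂x = −n_x/n_z = −0.54116 and ∂z/∂y = −n_y/n_z = 0.33859.
|∇z| = √(a²+b²) = 0.63836, so dip δ = arctan(0.63836) = 32.55°.
True thickness = vertical thickness × cos δ = 47 × cos 32.55° = 39.62 ft.

39.62 ft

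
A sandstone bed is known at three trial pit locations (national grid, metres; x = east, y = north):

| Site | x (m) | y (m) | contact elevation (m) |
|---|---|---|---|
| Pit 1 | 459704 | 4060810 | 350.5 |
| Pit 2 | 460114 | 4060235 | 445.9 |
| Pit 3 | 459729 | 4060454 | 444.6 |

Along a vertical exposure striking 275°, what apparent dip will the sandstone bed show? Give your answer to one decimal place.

Two edge vectors: Pit 1→Pit 2 = (410, -575, 95.4), Pit 1→Pit 3 = (25, -356, 94.1).
Normal n = (Pit 1→Pit 2) × (Pit 1→Pit 3) = (-20145.1, -36196, -131585).
So ∂z/∂x = −n_x/n_z = −0.15310 and ∂z/∂y = −n_y/n_z = −0.27508.
Unit vector along 275° is (sin 275°, cos 275°) = (-0.9962, 0.0872).
Slope in that direction = a·(-0.9962) + b·(0.0872) = 0.12854.
Apparent dip = arctan|0.12854| = 7.3° (true dip is 17.5°, so apparent ≤ true as expected).

7.3°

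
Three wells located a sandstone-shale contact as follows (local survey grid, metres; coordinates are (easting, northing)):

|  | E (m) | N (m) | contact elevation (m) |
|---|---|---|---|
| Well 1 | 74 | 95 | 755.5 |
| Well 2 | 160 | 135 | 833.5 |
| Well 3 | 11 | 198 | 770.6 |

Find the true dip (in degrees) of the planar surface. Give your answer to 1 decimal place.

40.4°

Let the plane be z = a·E + b·N + c.
Well 2−Well 1: 86a + 40b = 78;  Well 3−Well 1: −63a + 103b = 15.1.
Solving gives a = 0.65301, b = 0.54602.
Gradient magnitude |∇z| = √(a² + b²) = √(0.42643 + 0.29814) = 0.85121.
True dip = arctan(0.85121) = 40.4°, dipping toward SW (azimuth ≈ 230°).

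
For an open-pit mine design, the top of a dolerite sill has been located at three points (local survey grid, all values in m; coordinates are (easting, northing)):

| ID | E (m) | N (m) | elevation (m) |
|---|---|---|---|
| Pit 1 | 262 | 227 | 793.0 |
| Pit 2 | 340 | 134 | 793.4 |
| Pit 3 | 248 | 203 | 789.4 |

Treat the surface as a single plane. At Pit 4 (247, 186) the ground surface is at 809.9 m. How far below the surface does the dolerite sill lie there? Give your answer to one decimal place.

22.1 m

Two edge vectors: Pit 1→Pit 2 = (78, -93, 0.4), Pit 1→Pit 3 = (-14, -24, -3.6).
Normal n = (Pit 1→Pit 2) × (Pit 1→Pit 3) = (344.4, 275.2, -3174).
So ∂z/∂E = −n_x/n_z = 0.10851 and ∂z/∂N = −n_y/n_z = 0.08670.
Intercept c from Pit 1: 793 − 28.43 − 19.68 = 744.89.
At (247, 186): z_contact = 26.80 + 16.13 + 744.89 = 787.82 m.
Depth below ground = 809.9 − 787.82 = 22.1 m.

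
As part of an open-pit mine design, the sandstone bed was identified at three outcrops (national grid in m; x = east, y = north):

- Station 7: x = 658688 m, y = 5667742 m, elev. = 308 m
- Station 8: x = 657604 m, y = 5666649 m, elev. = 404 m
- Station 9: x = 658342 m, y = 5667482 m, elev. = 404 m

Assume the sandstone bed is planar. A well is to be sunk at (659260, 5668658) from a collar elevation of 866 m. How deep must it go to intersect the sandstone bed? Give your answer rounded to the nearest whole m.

359 m

Let the plane be z = a·x + b·y + c.
Station 8−Station 7: −1084a − 1093b = 96;  Station 9−Station 7: −346a − 260b = 96.
Solving gives a = −0.83007744, b = 0.73541074.
Then c = 308 − a·658688 − b·5667742 = −3621048.30.
At (659260, 5668658): z_contact = −547236.9 + 4168792.0 − 3621048.30 = 506.8 m.
Depth below ground = 866 − 506.8 = 359 m.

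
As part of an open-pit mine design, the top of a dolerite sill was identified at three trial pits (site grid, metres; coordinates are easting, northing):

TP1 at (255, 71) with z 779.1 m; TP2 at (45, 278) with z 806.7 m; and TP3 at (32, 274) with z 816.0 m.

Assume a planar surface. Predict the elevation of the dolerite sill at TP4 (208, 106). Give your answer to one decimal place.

Two edge vectors: TP1→TP2 = (-210, 207, 27.6), TP1→TP3 = (-223, 203, 36.9).
Normal n = (TP1→TP2) × (TP1→TP3) = (2035.5, 1594.2, 3531).
So ∂z/∂easting = −n_x/n_z = −0.57647 and ∂z/∂northing = −n_y/n_z = −0.45149.
Intercept c from TP1: 779.1 + 147.00 + 32.06 = 958.15.
At (208, 106): z = −119.9 − 47.9 + 958.15 = 790.4 m.

790.4 m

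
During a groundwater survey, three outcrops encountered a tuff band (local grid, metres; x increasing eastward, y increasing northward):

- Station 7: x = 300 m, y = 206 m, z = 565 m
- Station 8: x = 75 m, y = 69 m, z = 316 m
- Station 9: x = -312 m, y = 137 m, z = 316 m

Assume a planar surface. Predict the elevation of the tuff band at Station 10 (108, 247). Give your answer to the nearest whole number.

Two edge vectors: Station 7→Station 8 = (-225, -137, -249), Station 7→Station 9 = (-612, -69, -249).
Normal n = (Station 7→Station 8) × (Station 7→Station 9) = (16932, 96363, -68319).
So ∂z/∂x = −n_x/n_z = 0.24784 and ∂z/∂y = −n_y/n_z = 1.41049.
Intercept c from Station 7: 565 − 74.35 − 290.56 = 200.09.
At (108, 247): z = 26.8 + 348.4 + 200.09 = 575.2 m.

575 m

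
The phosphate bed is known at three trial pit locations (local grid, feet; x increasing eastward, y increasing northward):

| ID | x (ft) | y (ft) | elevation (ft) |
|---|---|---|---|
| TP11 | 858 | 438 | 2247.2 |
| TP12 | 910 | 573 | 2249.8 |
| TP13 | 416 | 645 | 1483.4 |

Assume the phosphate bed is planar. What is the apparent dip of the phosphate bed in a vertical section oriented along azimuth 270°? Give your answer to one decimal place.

55.8°

Two edge vectors: TP11→TP12 = (52, 135, 2.6), TP11→TP13 = (-442, 207, -763.8).
Normal n = (TP11→TP12) × (TP11→TP13) = (-103651.2, 38568.4, 70434).
So ∂z/∂x = −n_x/n_z = 1.47161 and ∂z/∂y = −n_y/n_z = −0.54758.
Unit vector along 270° is (sin 270°, cos 270°) = (-1.0000, -0.0000).
Slope in that direction = a·(-1.0000) + b·(-0.0000) = −1.47161.
Apparent dip = arctan|1.47161| = 55.8° (true dip is 57.5°, so apparent ≤ true as expected).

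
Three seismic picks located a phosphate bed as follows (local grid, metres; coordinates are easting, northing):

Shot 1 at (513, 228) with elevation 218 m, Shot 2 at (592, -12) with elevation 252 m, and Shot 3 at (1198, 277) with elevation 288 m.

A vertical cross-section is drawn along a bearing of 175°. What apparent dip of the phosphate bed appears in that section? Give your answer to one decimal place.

6.5°

Two edge vectors: Shot 1→Shot 2 = (79, -240, 34), Shot 1→Shot 3 = (685, 49, 70).
Normal n = (Shot 1→Shot 2) × (Shot 1→Shot 3) = (-18466, 17760, 168271).
So ∂z/∂easting = −n_x/n_z = 0.10974 and ∂z/∂northing = −n_y/n_z = −0.10554.
Unit vector along 175° is (sin 175°, cos 175°) = (0.0872, -0.9962).
Slope in that direction = a·(0.0872) + b·(-0.9962) = 0.11471.
Apparent dip = arctan|0.11471| = 6.5° (true dip is 8.7°, so apparent ≤ true as expected).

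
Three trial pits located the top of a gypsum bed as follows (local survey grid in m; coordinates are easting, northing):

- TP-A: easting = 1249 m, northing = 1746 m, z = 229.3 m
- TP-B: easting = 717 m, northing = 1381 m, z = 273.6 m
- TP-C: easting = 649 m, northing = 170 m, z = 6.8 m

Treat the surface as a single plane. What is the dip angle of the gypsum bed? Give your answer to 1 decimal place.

18.7°

Two edge vectors: TP-A→TP-B = (-532, -365, 44.3), TP-A→TP-C = (-600, -1576, -222.5).
Normal n = (TP-A→TP-B) × (TP-A→TP-C) = (151029.3, -144950, 619432).
So ∂z/∂easting = −n_x/n_z = −0.24382 and ∂z/∂northing = −n_y/n_z = 0.23400.
Gradient magnitude |∇z| = √(a² + b²) = √(0.05945 + 0.05476) = 0.33794.
True dip = arctan(0.33794) = 18.7°, dipping toward SE (azimuth ≈ 134°).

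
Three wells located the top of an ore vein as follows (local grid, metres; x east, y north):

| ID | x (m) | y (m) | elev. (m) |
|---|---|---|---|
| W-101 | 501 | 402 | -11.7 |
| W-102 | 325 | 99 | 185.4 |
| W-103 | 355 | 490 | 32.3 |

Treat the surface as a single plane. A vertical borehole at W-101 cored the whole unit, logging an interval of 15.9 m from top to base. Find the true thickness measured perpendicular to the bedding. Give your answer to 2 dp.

Two edge vectors: W-101→W-102 = (-176, -303, 197.1), W-101→W-103 = (-146, 88, 44).
Normal n = (W-101→W-102) × (W-101→W-103) = (-30676.8, -21032.6, -59726).
So ∂z/∂x = −n_x/n_z = −0.51363 and ∂z/∂y = −n_y/n_z = −0.35215.
|∇z| = √(a²+b²) = 0.62275, so dip δ = arctan(0.62275) = 31.91°.
True thickness = vertical thickness × cos δ = 15.9 × cos 31.91° = 13.50 m.

13.50 m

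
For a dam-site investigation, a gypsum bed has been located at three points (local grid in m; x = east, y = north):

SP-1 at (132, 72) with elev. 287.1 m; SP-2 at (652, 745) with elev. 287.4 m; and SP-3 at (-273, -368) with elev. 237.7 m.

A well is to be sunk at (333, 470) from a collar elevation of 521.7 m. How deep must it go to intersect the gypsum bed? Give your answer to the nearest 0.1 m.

Two edge vectors: SP-1→SP-2 = (520, 673, 0.3), SP-1→SP-3 = (-405, -440, -49.4).
Normal n = (SP-1→SP-2) × (SP-1→SP-3) = (-33114.2, 25566.5, 43765).
So ∂z/∂x = −n_x/n_z = 0.75664 and ∂z/∂y = −n_y/n_z = −0.58418.
Intercept c from SP-1: 287.1 − 99.88 + 42.06 = 229.28.
At (333, 470): z_contact = 251.96 − 274.56 + 229.28 = 206.68 m.
Depth below ground = 521.7 − 206.68 = 315.0 m.

315.0 m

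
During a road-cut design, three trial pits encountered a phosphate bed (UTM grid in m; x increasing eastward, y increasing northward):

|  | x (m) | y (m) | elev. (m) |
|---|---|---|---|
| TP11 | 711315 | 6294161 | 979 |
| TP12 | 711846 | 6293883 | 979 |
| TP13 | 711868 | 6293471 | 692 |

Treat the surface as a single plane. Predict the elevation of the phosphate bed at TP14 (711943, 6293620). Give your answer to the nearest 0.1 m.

826.9 m

Let the plane be z = a·x + b·y + c.
TP12−TP11: 531a − 278b = 0;  TP13−TP11: 553a − 690b = −287.
Solving gives a = 0.375188097, b = 0.716636258.
Then c = 979 − a·711315 − b·6294161 = −4776521.91.
At (711943, 6293620): z = 267112.5 + 4510236.3 − 4776521.91 = 826.9 m.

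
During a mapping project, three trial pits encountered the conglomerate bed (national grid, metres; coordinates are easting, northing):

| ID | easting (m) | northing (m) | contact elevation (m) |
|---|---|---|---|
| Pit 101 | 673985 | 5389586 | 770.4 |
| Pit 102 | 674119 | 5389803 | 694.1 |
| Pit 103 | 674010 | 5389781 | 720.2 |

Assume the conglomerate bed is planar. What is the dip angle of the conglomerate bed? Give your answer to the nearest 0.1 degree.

16.8°

Two edge vectors: Pit 101→Pit 102 = (134, 217, -76.3), Pit 101→Pit 103 = (25, 195, -50.2).
Normal n = (Pit 101→Pit 102) × (Pit 101→Pit 103) = (3985.1, 4819.3, 20705).
So ∂z/∂easting = −n_x/n_z = −0.19247 and ∂z/∂northing = −n_y/n_z = −0.23276.
Gradient magnitude |∇z| = √(a² + b²) = √(0.03704 + 0.05418) = 0.30203.
True dip = arctan(0.30203) = 16.8°, dipping toward NE (azimuth ≈ 040°).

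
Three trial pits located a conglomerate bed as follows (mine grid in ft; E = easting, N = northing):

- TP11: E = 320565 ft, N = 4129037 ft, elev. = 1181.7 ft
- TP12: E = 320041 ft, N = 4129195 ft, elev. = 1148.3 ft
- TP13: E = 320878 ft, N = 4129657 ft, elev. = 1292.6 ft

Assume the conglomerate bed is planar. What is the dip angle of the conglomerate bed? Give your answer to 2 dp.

Two edge vectors: TP11→TP12 = (-524, 158, -33.4), TP11→TP13 = (313, 620, 110.9).
Normal n = (TP11→TP12) × (TP11→TP13) = (38230.2, 47657.4, -374334).
So ∂z/∂E = −n_x/n_z = 0.10213 and ∂z/∂N = −n_y/n_z = 0.12731.
Gradient magnitude |∇z| = √(a² + b²) = √(0.01043 + 0.01621) = 0.16321.
True dip = arctan(0.16321) = 9.27°, dipping toward SW (azimuth ≈ 219°).

9.27°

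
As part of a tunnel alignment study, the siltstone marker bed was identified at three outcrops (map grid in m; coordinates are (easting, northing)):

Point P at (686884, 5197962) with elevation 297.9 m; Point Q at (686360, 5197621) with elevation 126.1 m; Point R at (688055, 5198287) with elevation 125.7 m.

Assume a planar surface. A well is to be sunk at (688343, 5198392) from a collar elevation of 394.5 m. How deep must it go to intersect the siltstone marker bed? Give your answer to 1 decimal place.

279.3 m

Let the plane be z = a·E + b·N + c.
Point Q−Point P: −524a − 341b = −171.8;  Point R−Point P: 1171a + 325b = −172.2.
Solving gives a = −0.500217020, b = 1.272474248.
Then c = 297.9 − a·686884 − b·5197962 = −6270383.82.
At (688343, 5198392): z_contact = −344320.88 + 6614819.95 − 6270383.82 = 115.25 m.
Depth below ground = 394.5 − 115.25 = 279.3 m.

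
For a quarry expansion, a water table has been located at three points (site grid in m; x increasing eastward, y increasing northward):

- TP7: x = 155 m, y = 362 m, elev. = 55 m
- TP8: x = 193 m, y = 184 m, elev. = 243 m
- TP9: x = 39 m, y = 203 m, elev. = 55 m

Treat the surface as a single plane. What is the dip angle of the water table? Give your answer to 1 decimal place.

54.2°

Two edge vectors: TP7→TP8 = (38, -178, 188), TP7→TP9 = (-116, -159, 0).
Normal n = (TP7→TP8) × (TP7→TP9) = (29892, -21808, -26690).
So ∂z/∂x = −n_x/n_z = 1.11997 and ∂z/∂y = −n_y/n_z = −0.81709.
Gradient magnitude |∇z| = √(a² + b²) = √(1.25433 + 0.66763) = 1.38635.
True dip = arctan(1.38635) = 54.2°, dipping toward NW (azimuth ≈ 306°).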